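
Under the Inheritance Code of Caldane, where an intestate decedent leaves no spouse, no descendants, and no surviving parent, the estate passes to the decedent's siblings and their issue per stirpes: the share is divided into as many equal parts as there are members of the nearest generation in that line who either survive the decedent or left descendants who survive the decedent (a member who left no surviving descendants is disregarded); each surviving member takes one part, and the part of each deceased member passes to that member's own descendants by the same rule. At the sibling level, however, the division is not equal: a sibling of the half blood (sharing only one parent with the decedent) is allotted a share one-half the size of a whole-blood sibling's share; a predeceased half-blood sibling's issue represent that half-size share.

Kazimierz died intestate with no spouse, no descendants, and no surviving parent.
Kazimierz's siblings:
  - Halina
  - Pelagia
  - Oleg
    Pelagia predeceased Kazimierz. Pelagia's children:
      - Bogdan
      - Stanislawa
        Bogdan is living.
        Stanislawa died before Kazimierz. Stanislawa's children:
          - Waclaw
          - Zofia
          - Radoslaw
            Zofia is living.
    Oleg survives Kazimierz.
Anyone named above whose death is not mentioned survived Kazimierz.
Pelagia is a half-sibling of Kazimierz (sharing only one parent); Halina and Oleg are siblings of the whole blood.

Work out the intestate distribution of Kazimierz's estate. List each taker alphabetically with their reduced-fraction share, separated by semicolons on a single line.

Bogdan 1/10; Halina 2/5; Oleg 2/5; Radoslaw 1/30; Waclaw 1/30; Zofia 1/30

No spouse, descendants, or parent survives, so the estate passes to Kazimierz's siblings per stirpes.
Half-blood siblings count for one-half the weight of whole-blood siblings at the initial division.
Dividing 1 in proportion to weights (total weight 5/2): Halina (weight 1) → 2/5; Pelagia (weight 1/2) → 1/5; Oleg (weight 1) → 2/5.
Halina is living and takes 2/5.
Pelagia predeceased; the 1/5 allotted to Pelagia's branch passes to Pelagia's issue by representation.
The 1/5 is divided into 2 equal shares of 1/10 among Bogdan, Stanislawa.
Bogdan is living and takes 1/10.
Stanislawa predeceased; the 1/10 allotted to Stanislawa's branch passes to Stanislawa's issue by representation.
The 1/10 is divided into 3 equal shares of 1/30 among Waclaw, Zofia, Radoslaw.
Waclaw is living and takes 1/30.
Zofia is living and takes 1/30.
Radoslaw is living and takes 1/30.
Oleg is living and takes 2/5.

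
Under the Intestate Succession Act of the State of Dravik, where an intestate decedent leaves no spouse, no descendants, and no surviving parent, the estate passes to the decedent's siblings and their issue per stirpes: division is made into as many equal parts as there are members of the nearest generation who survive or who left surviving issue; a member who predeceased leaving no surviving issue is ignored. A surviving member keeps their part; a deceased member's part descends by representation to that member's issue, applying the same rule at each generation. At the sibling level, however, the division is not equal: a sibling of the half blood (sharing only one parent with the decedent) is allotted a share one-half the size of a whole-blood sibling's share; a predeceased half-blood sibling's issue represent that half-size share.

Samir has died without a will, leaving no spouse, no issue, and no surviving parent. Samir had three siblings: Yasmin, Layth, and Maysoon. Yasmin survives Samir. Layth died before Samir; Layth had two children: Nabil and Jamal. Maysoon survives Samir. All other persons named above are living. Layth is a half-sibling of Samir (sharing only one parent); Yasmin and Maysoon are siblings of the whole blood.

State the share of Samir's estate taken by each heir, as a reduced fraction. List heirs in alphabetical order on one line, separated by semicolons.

Jamal 1/10; Maysoon 2/5; Nabil 1/10; Yasmin 2/5

No spouse, descendants, or parent survives, so the estate passes to Samir's siblings per stirpes.
Half-blood siblings count for one-half the weight of whole-blood siblings at the initial division.
Dividing 1 in proportion to weights (total weight 5/2): Yasmin (weight 1) → 2/5; Layth (weight 1/2) → 1/5; Maysoon (weight 1) → 2/5.
Yasmin is living and takes 2/5.
Layth predeceased; the 1/5 allotted to Layth's branch passes to Layth's issue by representation.
The 1/5 is divided into 2 equal shares of 1/10 among Nabil, Jamal.
Nabil is living and takes 1/10.
Jamal is living and takes 1/10.
Maysoon is living and takes 2/5.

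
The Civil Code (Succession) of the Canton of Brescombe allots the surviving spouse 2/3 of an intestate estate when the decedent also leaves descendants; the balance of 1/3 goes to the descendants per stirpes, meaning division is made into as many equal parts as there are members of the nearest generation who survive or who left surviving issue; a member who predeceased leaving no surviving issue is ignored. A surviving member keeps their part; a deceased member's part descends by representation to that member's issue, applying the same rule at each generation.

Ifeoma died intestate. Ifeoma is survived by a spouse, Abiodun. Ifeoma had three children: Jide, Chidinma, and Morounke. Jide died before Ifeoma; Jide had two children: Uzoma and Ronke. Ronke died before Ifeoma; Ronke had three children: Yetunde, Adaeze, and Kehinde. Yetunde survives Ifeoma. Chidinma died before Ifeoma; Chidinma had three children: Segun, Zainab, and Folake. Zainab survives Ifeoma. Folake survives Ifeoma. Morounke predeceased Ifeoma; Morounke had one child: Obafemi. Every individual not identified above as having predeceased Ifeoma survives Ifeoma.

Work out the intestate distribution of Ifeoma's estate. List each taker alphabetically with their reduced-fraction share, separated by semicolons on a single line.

Abiodun, as surviving spouse, takes 2/3.
The remaining 1/3 passes to Ifeoma's descendants per stirpes.
The 1/3 is divided into 3 equal shares of 1/9 among Jide, Chidinma, Morounke.
Jide predeceased; the 1/9 allotted to Jide's branch passes to Jide's issue by representation.
The 1/9 is divided into 2 equal shares of 1/18 among Uzoma, Ronke.
Uzoma is living and takes 1/18.
Ronke predeceased; the 1/18 allotted to Ronke's branch passes to Ronke's issue by representation.
The 1/18 is divided into 3 equal shares of 1/54 among Yetunde, Adaeze, Kehinde.
Yetunde is living and takes 1/54.
Adaeze is living and takes 1/54.
Kehinde is living and takes 1/54.
Chidinma predeceased; the 1/9 allotted to Chidinma's branch passes to Chidinma's issue by representation.
The 1/9 is divided into 3 equal shares of 1/27 among Segun, Zainab, Folake.
Segun is living and takes 1/27.
Zainab is living and takes 1/27.
Folake is living and takes 1/27.
Morounke predeceased; the 1/9 allotted to Morounke's branch passes to Morounke's issue by representation.
Obafemi is the sole taker at this level and receives the full 1/9.

Abiodun 2/3; Adaeze 1/54; Folake 1/27; Kehinde 1/54; Obafemi 1/9; Segun 1/27; Uzoma 1/18; Yetunde 1/54; Zainab 1/27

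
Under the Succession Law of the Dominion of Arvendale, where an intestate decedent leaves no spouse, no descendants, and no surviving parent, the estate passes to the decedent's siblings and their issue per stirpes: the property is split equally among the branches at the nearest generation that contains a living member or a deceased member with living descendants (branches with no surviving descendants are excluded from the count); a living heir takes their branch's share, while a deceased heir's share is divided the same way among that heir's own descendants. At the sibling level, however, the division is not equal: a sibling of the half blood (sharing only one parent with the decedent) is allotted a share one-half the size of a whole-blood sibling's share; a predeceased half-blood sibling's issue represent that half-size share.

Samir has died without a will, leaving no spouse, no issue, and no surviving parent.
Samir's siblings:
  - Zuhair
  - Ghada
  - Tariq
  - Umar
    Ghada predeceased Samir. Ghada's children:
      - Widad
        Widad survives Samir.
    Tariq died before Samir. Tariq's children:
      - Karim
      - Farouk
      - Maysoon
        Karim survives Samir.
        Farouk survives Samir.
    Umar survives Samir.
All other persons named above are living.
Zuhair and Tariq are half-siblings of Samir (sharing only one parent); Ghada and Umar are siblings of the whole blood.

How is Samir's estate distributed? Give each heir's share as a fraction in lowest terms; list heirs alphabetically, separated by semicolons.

Farouk 1/18; Karim 1/18; Maysoon 1/18; Umar 1/3; Widad 1/3; Zuhair 1/6

No spouse, descendants, or parent survives, so the estate passes to Samir's siblings per stirpes.
Half-blood siblings count for one-half the weight of whole-blood siblings at the initial division.
Dividing 1 in proportion to weights (total weight 3): Zuhair (weight 1/2) → 1/6; Ghada (weight 1) → 1/3; Tariq (weight 1/2) → 1/6; Umar (weight 1) → 1/3.
Zuhair is living and takes 1/6.
Ghada predeceased; the 1/3 allotted to Ghada's branch passes to Ghada's issue by representation.
Widad is the sole taker at this level and receives the full 1/3.
Tariq predeceased; the 1/6 allotted to Tariq's branch passes to Tariq's issue by representation.
The 1/6 is divided into 3 equal shares of 1/18 among Karim, Farouk, Maysoon.
Karim is living and takes 1/18.
Farouk is living and takes 1/18.
Maysoon is living and takes 1/18.
Umar is living and takes 1/3.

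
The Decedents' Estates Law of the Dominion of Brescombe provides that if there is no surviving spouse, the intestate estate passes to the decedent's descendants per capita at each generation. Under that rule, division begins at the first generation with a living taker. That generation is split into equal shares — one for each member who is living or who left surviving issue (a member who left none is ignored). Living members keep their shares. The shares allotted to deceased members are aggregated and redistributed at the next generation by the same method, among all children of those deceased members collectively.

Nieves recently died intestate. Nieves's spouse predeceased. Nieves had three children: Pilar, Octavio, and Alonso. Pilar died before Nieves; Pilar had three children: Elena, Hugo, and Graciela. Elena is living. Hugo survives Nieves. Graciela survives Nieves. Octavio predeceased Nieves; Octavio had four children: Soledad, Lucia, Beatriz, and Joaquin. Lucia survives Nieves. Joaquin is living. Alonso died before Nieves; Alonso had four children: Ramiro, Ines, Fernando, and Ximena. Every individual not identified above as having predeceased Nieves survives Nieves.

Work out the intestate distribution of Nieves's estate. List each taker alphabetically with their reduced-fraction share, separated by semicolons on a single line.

Beatriz 1/11; Elena 1/11; Fernando 1/11; Graciela 1/11; Hugo 1/11; Ines 1/11; Joaquin 1/11; Lucia 1/11; Ramiro 1/11; Soledad 1/11; Ximena 1/11

There is no surviving spouse, so the entire estate passes to Nieves's descendants per capita at each generation.
No one at generation 1 (Pilar, Octavio, Alonso) is living; moving to the next generation.
At generation 2 (Elena, Hugo, Graciela, Soledad, Lucia, Beatriz, Joaquin, Ramiro, Ines, Fernando, Ximena) there are 11 shares of (1)/11 = 1/11 each.
Living: Elena, Hugo, Graciela, Soledad, Lucia, Beatriz, Joaquin, Ramiro, Ines, Fernando, and Ximena — each takes 1/11.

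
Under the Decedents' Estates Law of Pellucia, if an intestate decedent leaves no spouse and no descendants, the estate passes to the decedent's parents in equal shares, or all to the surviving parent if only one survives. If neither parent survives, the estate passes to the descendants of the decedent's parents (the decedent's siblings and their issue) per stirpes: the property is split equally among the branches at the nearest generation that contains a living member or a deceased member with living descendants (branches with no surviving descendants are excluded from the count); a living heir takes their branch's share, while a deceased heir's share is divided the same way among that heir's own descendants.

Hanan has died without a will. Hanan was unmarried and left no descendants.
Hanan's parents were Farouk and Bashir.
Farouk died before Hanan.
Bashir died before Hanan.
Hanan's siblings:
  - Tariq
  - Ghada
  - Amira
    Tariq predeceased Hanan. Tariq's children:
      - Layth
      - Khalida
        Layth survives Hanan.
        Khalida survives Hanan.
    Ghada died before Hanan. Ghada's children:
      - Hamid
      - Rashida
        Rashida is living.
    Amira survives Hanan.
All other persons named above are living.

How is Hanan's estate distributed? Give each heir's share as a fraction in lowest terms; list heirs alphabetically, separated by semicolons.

Neither parent survives and there are no descendants, so the estate passes to Hanan's siblings and their issue per stirpes.
The estate is divided into 3 equal shares of 1/3 among Tariq, Ghada, Amira.
Tariq predeceased; the 1/3 allotted to Tariq's branch passes to Tariq's issue by representation.
The 1/3 is divided into 2 equal shares of 1/6 among Layth, Khalida.
Layth is living and takes 1/6.
Khalida is living and takes 1/6.
Ghada predeceased; the 1/3 allotted to Ghada's branch passes to Ghada's issue by representation.
The 1/3 is divided into 2 equal shares of 1/6 among Hamid, Rashida.
Hamid is living and takes 1/6.
Rashida is living and takes 1/6.
Amira is living and takes 1/3.

Amira 1/3; Hamid 1/6; Khalida 1/6; Layth 1/6; Rashida 1/6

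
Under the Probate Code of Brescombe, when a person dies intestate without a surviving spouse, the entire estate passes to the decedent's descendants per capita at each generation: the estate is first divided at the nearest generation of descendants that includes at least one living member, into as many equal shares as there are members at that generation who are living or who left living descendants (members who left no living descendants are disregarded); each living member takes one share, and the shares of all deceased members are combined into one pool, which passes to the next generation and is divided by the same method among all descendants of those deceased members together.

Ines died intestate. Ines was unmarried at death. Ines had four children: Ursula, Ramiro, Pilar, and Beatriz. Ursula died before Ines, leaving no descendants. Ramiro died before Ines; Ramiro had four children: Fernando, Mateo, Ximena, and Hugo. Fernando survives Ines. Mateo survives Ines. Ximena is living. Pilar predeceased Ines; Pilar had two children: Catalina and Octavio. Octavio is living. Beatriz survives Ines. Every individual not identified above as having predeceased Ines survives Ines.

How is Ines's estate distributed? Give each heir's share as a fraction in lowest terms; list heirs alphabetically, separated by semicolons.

There is no surviving spouse, so the entire estate passes to Ines's descendants per capita at each generation.
At generation 1 (Ramiro, Pilar, Beatriz) there are 3 shares of (1)/3 = 1/3 each.
Living: Beatriz — each takes 1/3.
Deceased: Ramiro and Pilar. Their combined 2/3 is pooled and carried to generation 2.
At generation 2 (Fernando, Mateo, Ximena, Hugo, Catalina, Octavio) there are 6 shares of (2/3)/6 = 1/9 each.
Living: Fernando, Mateo, Ximena, Hugo, Catalina, and Octavio — each takes 1/9.

Beatriz 1/3; Catalina 1/9; Fernando 1/9; Hugo 1/9; Mateo 1/9; Octavio 1/9; Ximena 1/9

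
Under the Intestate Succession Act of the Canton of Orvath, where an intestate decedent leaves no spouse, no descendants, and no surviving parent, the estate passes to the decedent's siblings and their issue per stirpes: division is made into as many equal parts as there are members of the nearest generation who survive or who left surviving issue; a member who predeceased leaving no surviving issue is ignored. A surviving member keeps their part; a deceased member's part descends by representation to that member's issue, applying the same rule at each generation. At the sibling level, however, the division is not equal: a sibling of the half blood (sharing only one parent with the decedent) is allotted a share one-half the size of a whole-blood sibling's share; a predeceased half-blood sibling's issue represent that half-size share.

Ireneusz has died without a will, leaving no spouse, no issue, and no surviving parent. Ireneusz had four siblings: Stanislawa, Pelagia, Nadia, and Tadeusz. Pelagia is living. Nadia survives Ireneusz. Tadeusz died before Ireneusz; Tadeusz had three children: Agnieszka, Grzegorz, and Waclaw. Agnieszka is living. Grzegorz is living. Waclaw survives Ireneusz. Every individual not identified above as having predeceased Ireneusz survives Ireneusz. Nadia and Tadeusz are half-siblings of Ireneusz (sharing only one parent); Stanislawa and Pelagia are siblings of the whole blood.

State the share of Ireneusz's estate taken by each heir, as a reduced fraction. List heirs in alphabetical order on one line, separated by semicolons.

No spouse, descendants, or parent survives, so the estate passes to Ireneusz's siblings per stirpes.
Half-blood siblings count for one-half the weight of whole-blood siblings at the initial division.
Dividing 1 in proportion to weights (total weight 3): Stanislawa (weight 1) → 1/3; Pelagia (weight 1) → 1/3; Nadia (weight 1/2) → 1/6; Tadeusz (weight 1/2) → 1/6.
Stanislawa is living and takes 1/3.
Pelagia is living and takes 1/3.
Nadia is living and takes 1/6.
Tadeusz predeceased; the 1/6 allotted to Tadeusz's branch passes to Tadeusz's issue by representation.
The 1/6 is divided into 3 equal shares of 1/18 among Agnieszka, Grzegorz, Waclaw.
Agnieszka is living and takes 1/18.
Grzegorz is living and takes 1/18.
Waclaw is living and takes 1/18.

Agnieszka 1/18; Grzegorz 1/18; Nadia 1/6; Pelagia 1/3; Stanislawa 1/3; Waclaw 1/18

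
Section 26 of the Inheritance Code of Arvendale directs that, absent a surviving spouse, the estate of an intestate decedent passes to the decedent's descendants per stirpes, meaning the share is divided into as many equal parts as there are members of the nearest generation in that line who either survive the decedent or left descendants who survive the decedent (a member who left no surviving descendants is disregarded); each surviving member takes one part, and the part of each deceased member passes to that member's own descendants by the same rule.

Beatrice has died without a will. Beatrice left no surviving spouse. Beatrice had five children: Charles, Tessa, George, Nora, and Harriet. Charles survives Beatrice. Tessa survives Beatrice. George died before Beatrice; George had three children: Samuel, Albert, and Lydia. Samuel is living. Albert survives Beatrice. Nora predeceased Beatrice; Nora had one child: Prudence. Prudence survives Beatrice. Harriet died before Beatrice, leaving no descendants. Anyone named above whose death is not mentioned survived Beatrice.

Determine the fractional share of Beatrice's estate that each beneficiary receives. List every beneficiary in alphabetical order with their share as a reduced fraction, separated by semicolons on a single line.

There is no surviving spouse, so the entire estate passes to Beatrice's descendants per stirpes.
Harriet left no surviving issue, so that branch lapses and is disregarded.
The estate is divided into 4 equal shares of 1/4 among Charles, Tessa, George, Nora.
Charles is living and takes 1/4.
Tessa is living and takes 1/4.
George predeceased; the 1/4 allotted to George's branch passes to George's issue by representation.
The 1/4 is divided into 3 equal shares of 1/12 among Samuel, Albert, Lydia.
Samuel is living and takes 1/12.
Albert is living and takes 1/12.
Lydia is living and takes 1/12.
Nora predeceased; the 1/4 allotted to Nora's branch passes to Nora's issue by representation.
Prudence is the sole taker at this level and receives the full 1/4.

Albert 1/12; Charles 1/4; Lydia 1/12; Prudence 1/4; Samuel 1/12; Tessa 1/4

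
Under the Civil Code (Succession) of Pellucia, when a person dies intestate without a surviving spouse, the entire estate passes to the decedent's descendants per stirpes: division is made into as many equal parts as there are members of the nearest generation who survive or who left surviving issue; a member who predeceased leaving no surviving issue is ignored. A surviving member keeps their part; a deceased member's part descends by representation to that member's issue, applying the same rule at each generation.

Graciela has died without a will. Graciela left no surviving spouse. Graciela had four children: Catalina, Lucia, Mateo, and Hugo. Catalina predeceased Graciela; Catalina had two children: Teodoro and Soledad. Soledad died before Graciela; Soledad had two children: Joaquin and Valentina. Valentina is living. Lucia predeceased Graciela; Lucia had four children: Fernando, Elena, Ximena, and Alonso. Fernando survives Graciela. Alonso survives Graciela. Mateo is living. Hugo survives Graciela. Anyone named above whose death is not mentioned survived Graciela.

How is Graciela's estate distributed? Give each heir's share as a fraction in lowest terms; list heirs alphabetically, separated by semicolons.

There is no surviving spouse, so the entire estate passes to Graciela's descendants per stirpes.
The estate is divided into 4 equal shares of 1/4 among Catalina, Lucia, Mateo, Hugo.
Catalina predeceased; the 1/4 allotted to Catalina's branch passes to Catalina's issue by representation.
The 1/4 is divided into 2 equal shares of 1/8 among Teodoro, Soledad.
Teodoro is living and takes 1/8.
Soledad predeceased; the 1/8 allotted to Soledad's branch passes to Soledad's issue by representation.
The 1/8 is divided into 2 equal shares of 1/16 among Joaquin, Valentina.
Joaquin is living and takes 1/16.
Valentina is living and takes 1/16.
Lucia predeceased; the 1/4 allotted to Lucia's branch passes to Lucia's issue by representation.
The 1/4 is divided into 4 equal shares of 1/16 among Fernando, Elena, Ximena, Alonso.
Fernando is living and takes 1/16.
Elena is living and takes 1/16.
Ximena is living and takes 1/16.
Alonso is living and takes 1/16.
Mateo is living and takes 1/4.
Hugo is living and takes 1/4.

Alonso 1/16; Elena 1/16; Fernando 1/16; Hugo 1/4; Joaquin 1/16; Mateo 1/4; Teodoro 1/8; Valentina 1/16; Ximena 1/16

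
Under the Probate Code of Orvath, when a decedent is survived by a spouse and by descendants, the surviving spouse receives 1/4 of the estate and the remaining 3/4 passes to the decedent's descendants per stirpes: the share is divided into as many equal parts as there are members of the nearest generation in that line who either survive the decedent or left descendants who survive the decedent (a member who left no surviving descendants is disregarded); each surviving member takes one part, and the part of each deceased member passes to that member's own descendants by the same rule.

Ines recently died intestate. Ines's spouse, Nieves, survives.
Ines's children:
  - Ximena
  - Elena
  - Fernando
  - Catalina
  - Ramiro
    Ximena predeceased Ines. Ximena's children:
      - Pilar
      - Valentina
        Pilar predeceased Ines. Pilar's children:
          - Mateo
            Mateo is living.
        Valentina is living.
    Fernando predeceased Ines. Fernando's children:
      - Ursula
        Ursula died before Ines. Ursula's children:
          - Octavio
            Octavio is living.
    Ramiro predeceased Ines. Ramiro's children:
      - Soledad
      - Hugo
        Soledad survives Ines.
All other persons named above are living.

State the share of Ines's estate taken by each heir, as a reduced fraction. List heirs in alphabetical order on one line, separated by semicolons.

Nieves, as surviving spouse, takes 1/4.
The remaining 3/4 passes to Ines's descendants per stirpes.
The 3/4 is divided into 5 equal shares of 3/20 among Ximena, Elena, Fernando, Catalina, Ramiro.
Ximena predeceased; the 3/20 allotted to Ximena's branch passes to Ximena's issue by representation.
The 3/20 is divided into 2 equal shares of 3/40 among Pilar, Valentina.
Pilar predeceased; the 3/40 allotted to Pilar's branch passes to Pilar's issue by representation.
Mateo is the sole taker at this level and receives the full 3/40.
Valentina is living and takes 3/40.
Elena is living and takes 3/20.
Fernando predeceased; the 3/20 allotted to Fernando's branch passes to Fernando's issue by representation.
Ursula's line is the sole branch at this level, so the full 3/20 passes to Ursula's issue by representation.
Octavio is the sole taker at this level and receives the full 3/20.
Catalina is living and takes 3/20.
Ramiro predeceased; the 3/20 allotted to Ramiro's branch passes to Ramiro's issue by representation.
The 3/20 is divided into 2 equal shares of 3/40 among Soledad, Hugo.
Soledad is living and takes 3/40.
Hugo is living and takes 3/40.

Catalina 3/20; Elena 3/20; Hugo 3/40; Mateo 3/40; Nieves 1/4; Octavio 3/20; Soledad 3/40; Valentina 3/40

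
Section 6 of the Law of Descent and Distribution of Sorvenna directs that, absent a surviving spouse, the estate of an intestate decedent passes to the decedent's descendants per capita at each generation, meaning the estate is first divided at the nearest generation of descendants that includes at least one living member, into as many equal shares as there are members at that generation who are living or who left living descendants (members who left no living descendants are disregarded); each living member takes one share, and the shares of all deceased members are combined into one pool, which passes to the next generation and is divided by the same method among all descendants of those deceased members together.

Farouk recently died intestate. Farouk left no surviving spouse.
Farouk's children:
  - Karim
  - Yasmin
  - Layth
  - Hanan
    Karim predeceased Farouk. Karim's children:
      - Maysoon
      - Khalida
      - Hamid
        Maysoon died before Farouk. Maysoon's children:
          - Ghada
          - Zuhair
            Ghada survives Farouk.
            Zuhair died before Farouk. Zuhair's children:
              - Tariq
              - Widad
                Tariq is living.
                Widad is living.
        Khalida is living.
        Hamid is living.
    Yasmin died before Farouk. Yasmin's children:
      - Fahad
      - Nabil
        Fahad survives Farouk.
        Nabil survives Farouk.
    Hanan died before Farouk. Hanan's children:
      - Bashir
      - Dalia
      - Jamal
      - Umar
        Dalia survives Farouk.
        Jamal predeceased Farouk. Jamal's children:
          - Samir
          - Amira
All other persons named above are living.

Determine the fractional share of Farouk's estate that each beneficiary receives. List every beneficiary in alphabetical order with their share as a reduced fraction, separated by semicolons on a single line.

There is no surviving spouse, so the entire estate passes to Farouk's descendants per capita at each generation.
At generation 1 (Karim, Yasmin, Layth, Hanan) there are 4 shares of (1)/4 = 1/4 each.
Living: Layth — each takes 1/4.
Deceased: Karim, Yasmin, and Hanan. Their combined 3/4 is pooled and carried to generation 2.
At generation 2 (Maysoon, Khalida, Hamid, Fahad, Nabil, Bashir, Dalia, Jamal, Umar) there are 9 shares of (3/4)/9 = 1/12 each.
Living: Khalida, Hamid, Fahad, Nabil, Bashir, Dalia, and Umar — each takes 1/12.
Deceased: Maysoon and Jamal. Their combined 1/6 is pooled and carried to generation 3.
At generation 3 (Ghada, Zuhair, Samir, Amira) there are 4 shares of (1/6)/4 = 1/24 each.
Living: Ghada, Samir, and Amira — each takes 1/24.
Deceased: Zuhair. That 1/24 share is carried to generation 4.
At generation 4 (Tariq, Widad) there are 2 shares of (1/24)/2 = 1/48 each.
Living: Tariq and Widad — each takes 1/48.

Amira 1/24; Bashir 1/12; Dalia 1/12; Fahad 1/12; Ghada 1/24; Hamid 1/12; Khalida 1/12; Layth 1/4; Nabil 1/12; Samir 1/24; Tariq 1/48; Umar 1/12; Widad 1/48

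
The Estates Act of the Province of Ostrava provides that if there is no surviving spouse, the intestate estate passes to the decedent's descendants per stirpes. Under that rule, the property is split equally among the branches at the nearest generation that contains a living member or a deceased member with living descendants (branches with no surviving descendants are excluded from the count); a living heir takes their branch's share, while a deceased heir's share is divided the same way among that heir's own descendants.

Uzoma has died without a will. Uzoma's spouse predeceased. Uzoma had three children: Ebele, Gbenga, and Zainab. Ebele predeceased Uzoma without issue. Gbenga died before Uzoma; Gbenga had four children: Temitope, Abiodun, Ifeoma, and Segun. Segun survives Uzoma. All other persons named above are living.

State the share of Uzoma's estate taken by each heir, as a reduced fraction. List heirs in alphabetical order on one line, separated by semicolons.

Abiodun 1/8; Ifeoma 1/8; Segun 1/8; Temitope 1/8; Zainab 1/2

There is no surviving spouse, so the entire estate passes to Uzoma's descendants per stirpes.
Ebele left no surviving issue, so that branch lapses and is disregarded.
The estate is divided into 2 equal shares of 1/2 among Gbenga, Zainab.
Gbenga predeceased; the 1/2 allotted to Gbenga's branch passes to Gbenga's issue by representation.
The 1/2 is divided into 4 equal shares of 1/8 among Temitope, Abiodun, Ifeoma, Segun.
Temitope is living and takes 1/8.
Abiodun is living and takes 1/8.
Ifeoma is living and takes 1/8.
Segun is living and takes 1/8.
Zainab is living and takes 1/2.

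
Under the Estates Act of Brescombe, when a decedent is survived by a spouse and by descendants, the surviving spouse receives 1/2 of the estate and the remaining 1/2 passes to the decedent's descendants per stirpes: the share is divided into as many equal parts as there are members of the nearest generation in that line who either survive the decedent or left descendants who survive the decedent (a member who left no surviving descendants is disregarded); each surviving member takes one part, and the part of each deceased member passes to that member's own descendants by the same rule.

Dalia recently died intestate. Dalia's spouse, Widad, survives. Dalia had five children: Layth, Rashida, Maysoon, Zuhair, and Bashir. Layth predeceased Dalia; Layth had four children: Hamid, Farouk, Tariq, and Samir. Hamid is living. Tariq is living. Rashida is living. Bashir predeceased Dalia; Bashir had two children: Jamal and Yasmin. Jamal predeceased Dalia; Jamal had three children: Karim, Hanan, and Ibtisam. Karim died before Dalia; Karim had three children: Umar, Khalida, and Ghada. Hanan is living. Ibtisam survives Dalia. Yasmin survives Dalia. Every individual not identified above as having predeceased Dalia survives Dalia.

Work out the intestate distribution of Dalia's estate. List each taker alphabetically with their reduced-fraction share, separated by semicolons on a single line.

Farouk 1/40; Ghada 1/180; Hamid 1/40; Hanan 1/60; Ibtisam 1/60; Khalida 1/180; Maysoon 1/10; Rashida 1/10; Samir 1/40; Tariq 1/40; Umar 1/180; Widad 1/2; Yasmin 1/20; Zuhair 1/10

Widad, as surviving spouse, takes 1/2.
The remaining 1/2 passes to Dalia's descendants per stirpes.
The 1/2 is divided into 5 equal shares of 1/10 among Layth, Rashida, Maysoon, Zuhair, Bashir.
Layth predeceased; the 1/10 allotted to Layth's branch passes to Layth's issue by representation.
The 1/10 is divided into 4 equal shares of 1/40 among Hamid, Farouk, Tariq, Samir.
Hamid is living and takes 1/40.
Farouk is living and takes 1/40.
Tariq is living and takes 1/40.
Samir is living and takes 1/40.
Rashida is living and takes 1/10.
Maysoon is living and takes 1/10.
Zuhair is living and takes 1/10.
Bashir predeceased; the 1/10 allotted to Bashir's branch passes to Bashir's issue by representation.
The 1/10 is divided into 2 equal shares of 1/20 among Jamal, Yasmin.
Jamal predeceased; the 1/20 allotted to Jamal's branch passes to Jamal's issue by representation.
The 1/20 is divided into 3 equal shares of 1/60 among Karim, Hanan, Ibtisam.
Karim predeceased; the 1/60 allotted to Karim's branch passes to Karim's issue by representation.
The 1/60 is divided into 3 equal shares of 1/180 among Umar, Khalida, Ghada.
Umar is living and takes 1/180.
Khalida is living and takes 1/180.
Ghada is living and takes 1/180.
Hanan is living and takes 1/60.
Ibtisam is living and takes 1/60.
Yasmin is living and takes 1/20.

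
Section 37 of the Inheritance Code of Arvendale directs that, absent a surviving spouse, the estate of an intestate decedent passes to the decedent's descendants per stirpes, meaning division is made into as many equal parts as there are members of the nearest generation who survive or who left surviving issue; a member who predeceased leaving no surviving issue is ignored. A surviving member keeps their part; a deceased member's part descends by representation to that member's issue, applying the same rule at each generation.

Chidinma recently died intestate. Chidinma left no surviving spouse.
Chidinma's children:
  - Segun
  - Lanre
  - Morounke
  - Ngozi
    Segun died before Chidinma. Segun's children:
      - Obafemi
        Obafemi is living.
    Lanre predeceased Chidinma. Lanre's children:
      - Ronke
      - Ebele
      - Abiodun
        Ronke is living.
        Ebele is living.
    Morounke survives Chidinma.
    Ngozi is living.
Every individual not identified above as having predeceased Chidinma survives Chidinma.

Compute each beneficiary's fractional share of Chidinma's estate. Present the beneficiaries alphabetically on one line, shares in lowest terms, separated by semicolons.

Abiodun 1/12; Ebele 1/12; Morounke 1/4; Ngozi 1/4; Obafemi 1/4; Ronke 1/12

There is no surviving spouse, so the entire estate passes to Chidinma's descendants per stirpes.
The estate is divided into 4 equal shares of 1/4 among Segun, Lanre, Morounke, Ngozi.
Segun predeceased; the 1/4 allotted to Segun's branch passes to Segun's issue by representation.
Obafemi is the sole taker at this level and receives the full 1/4.
Lanre predeceased; the 1/4 allotted to Lanre's branch passes to Lanre's issue by representation.
The 1/4 is divided into 3 equal shares of 1/12 among Ronke, Ebele, Abiodun.
Ronke is living and takes 1/12.
Ebele is living and takes 1/12.
Abiodun is living and takes 1/12.
Morounke is living and takes 1/4.
Ngozi is living and takes 1/4.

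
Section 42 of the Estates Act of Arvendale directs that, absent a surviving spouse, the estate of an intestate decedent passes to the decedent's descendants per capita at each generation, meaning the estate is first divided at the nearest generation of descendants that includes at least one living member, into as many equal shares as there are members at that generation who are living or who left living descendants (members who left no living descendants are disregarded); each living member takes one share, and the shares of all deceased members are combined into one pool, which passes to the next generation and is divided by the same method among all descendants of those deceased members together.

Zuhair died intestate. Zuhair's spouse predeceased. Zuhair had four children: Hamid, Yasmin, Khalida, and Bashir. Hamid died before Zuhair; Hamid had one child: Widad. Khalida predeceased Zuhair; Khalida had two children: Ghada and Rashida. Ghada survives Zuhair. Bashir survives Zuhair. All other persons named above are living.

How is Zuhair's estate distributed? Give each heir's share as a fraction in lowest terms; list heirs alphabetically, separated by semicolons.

There is no surviving spouse, so the entire estate passes to Zuhair's descendants per capita at each generation.
At generation 1 (Hamid, Yasmin, Khalida, Bashir) there are 4 shares of (1)/4 = 1/4 each.
Living: Yasmin and Bashir — each takes 1/4.
Deceased: Hamid and Khalida. Their combined 1/2 is pooled and carried to generation 2.
At generation 2 (Widad, Ghada, Rashida) there are 3 shares of (1/2)/3 = 1/6 each.
Living: Widad, Ghada, and Rashida — each takes 1/6.

Bashir 1/4; Ghada 1/6; Rashida 1/6; Widad 1/6; Yasmin 1/4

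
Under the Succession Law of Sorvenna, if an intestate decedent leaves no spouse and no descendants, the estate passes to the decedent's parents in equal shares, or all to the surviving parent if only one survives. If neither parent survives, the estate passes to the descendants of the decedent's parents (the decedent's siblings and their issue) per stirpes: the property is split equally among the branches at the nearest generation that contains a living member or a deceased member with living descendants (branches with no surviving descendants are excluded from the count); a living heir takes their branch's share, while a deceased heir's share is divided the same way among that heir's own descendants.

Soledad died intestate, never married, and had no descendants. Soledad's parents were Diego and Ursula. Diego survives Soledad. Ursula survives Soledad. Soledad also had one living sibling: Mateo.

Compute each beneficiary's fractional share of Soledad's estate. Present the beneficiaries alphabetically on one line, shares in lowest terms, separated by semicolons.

Diego 1/2; Ursula 1/2

Both parents survive, so Diego and Ursula each take 1/2. The siblings take nothing because a surviving parent has priority.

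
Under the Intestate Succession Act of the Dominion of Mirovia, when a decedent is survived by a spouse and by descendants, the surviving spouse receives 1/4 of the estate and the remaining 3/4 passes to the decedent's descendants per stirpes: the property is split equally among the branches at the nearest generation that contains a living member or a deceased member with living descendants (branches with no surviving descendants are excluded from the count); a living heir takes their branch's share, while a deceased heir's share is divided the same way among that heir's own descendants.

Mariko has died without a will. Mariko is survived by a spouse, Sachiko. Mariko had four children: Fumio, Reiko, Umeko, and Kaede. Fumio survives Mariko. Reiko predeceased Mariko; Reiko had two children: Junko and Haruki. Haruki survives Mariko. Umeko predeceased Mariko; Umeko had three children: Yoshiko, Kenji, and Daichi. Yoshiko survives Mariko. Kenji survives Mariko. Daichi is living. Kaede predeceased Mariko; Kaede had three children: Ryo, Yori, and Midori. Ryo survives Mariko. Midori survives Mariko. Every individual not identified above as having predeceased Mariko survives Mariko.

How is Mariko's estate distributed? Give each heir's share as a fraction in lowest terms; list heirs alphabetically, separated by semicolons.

Daichi 1/16; Fumio 3/16; Haruki 3/32; Junko 3/32; Kenji 1/16; Midori 1/16; Ryo 1/16; Sachiko 1/4; Yori 1/16; Yoshiko 1/16

Sachiko, as surviving spouse, takes 1/4.
The remaining 3/4 passes to Mariko's descendants per stirpes.
The 3/4 is divided into 4 equal shares of 3/16 among Fumio, Reiko, Umeko, Kaede.
Fumio is living and takes 3/16.
Reiko predeceased; the 3/16 allotted to Reiko's branch passes to Reiko's issue by representation.
The 3/16 is divided into 2 equal shares of 3/32 among Junko, Haruki.
Junko is living and takes 3/32.
Haruki is living and takes 3/32.
Umeko predeceased; the 3/16 allotted to Umeko's branch passes to Umeko's issue by representation.
The 3/16 is divided into 3 equal shares of 1/16 among Yoshiko, Kenji, Daichi.
Yoshiko is living and takes 1/16.
Kenji is living and takes 1/16.
Daichi is living and takes 1/16.
Kaede predeceased; the 3/16 allotted to Kaede's branch passes to Kaede's issue by representation.
The 3/16 is divided into 3 equal shares of 1/16 among Ryo, Yori, Midori.
Ryo is living and takes 1/16.
Yori is living and takes 1/16.
Midori is living and takes 1/16.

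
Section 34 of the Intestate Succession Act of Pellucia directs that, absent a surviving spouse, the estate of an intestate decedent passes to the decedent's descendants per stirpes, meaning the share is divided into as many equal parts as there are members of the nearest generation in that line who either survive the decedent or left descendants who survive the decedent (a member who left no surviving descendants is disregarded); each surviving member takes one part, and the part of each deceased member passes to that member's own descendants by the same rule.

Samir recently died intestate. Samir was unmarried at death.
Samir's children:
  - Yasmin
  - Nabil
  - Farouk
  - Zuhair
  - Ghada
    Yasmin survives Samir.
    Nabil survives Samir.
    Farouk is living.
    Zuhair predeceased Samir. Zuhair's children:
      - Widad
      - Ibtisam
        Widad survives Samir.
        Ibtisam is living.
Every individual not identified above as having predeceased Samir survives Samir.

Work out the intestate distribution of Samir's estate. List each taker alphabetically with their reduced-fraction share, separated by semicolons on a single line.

Farouk 1/5; Ghada 1/5; Ibtisam 1/10; Nabil 1/5; Widad 1/10; Yasmin 1/5

There is no surviving spouse, so the entire estate passes to Samir's descendants per stirpes.
The estate is divided into 5 equal shares of 1/5 among Yasmin, Nabil, Farouk, Zuhair, Ghada.
Yasmin is living and takes 1/5.
Nabil is living and takes 1/5.
Farouk is living and takes 1/5.
Zuhair predeceased; the 1/5 allotted to Zuhair's branch passes to Zuhair's issue by representation.
The 1/5 is divided into 2 equal shares of 1/10 among Widad, Ibtisam.
Widad is living and takes 1/10.
Ibtisam is living and takes 1/10.
Ghada is living and takes 1/5.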